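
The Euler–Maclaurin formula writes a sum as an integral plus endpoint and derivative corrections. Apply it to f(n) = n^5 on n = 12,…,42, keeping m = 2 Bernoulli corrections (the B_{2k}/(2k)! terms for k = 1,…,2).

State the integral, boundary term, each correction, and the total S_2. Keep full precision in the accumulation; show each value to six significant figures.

S_2 ≈ 9.81099e+08

∫_12^42 x^5 dx evaluates to 9.14341e+08.
½[f(12) + f(42)] = ½[248832 + 1.30691e+08] = 6.54700e+07.
Integral + boundary = 9.79811e+08.
k=1: B_{2}/(2)! × [f^{(1)}(42) − f^{(1)}(12)] = 1/12 × (1.55585e+07 − 103680) = 1.28790e+06.
After k=1: 9.81099e+08.
k=2: B_{4}/(4)! × [f^{(3)}(42) − f^{(3)}(12)] = −1/720 × (105840 − 8640.00) = -135.000.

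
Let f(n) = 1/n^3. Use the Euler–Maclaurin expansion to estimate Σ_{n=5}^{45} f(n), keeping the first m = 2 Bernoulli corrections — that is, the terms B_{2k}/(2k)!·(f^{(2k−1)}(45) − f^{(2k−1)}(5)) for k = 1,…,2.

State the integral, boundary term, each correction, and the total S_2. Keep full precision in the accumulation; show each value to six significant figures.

S_2 ≈ 0.0241532

∫_5^45 1/x^3 dx evaluates to 0.0197531.
Endpoint term: (f(5) + f(45))/2 = (0.00800000 + 1.09739e-05)/2 = 0.00400549.
Integral + boundary = 0.0237586.
Order-1 term: 1/12 · (-7.31596e-07 − (-0.00480000)) = 0.000399939.
After k=1: 0.0241585.
Order-2 term: −1/720 · (-7.22564e-09 − (-0.00384000)) = -5.33332e-06.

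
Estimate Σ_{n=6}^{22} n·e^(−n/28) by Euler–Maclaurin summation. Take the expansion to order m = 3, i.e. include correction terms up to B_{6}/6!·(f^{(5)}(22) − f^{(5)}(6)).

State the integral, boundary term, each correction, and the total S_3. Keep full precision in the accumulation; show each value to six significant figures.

S_3 ≈ 137.655

Integral: ∫_6^22 x·e^(−x/28) dx = 130.264.
Boundary: ½(f(6) + f(22)) = ½(4.84271 + 10.0275) = 7.43509.
So far: 137.700.
Correction k=1: B_{2}/2! · (f^{(1)}(22) − f^{(1)}(6)) = 1/12 · (0.0976701 − 0.634164) = -0.0447078.
Partial sum through k=1: 137.655.
Correction k=2: B_{4}/4! · (f^{(3)}(22) − f^{(3)}(6)) = −1/720 · (0.00128732 − 0.00286786) = 2.19519e-06.
Partial sum through k=2: 137.655.
Correction k=3: B_{6}/6! · (f^{(5)}(22) − f^{(5)}(6)) = 1/30240 · (3.12508e-06 − 6.28422e-06) = -1.04469e-10.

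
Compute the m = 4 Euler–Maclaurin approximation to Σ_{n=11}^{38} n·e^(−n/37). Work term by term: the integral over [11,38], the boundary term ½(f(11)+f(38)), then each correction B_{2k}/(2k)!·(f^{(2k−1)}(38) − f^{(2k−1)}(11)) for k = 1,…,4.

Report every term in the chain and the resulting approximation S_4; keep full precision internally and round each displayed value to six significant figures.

S_4 ≈ 336.454

The integral term ∫_11^38 x·e^(−x/37) dx = 325.610.
½[f(11) + f(38)] = ½[8.17105 + 13.6067] = 10.8889.
Integral + boundary = 336.499.
Order-1 term: 1/12 · (-0.00967757 − 0.521984) = -0.0443051.
Partial sum through k=1: 336.454.
Order-2 term: −1/720 · (0.000516043 − 0.00146649) = 1.32007e-06.
Partial sum through k=2: 336.454.
Order-3 term: 1/30240 · (7.59061e-07 − 1.86391e-06) = -3.65362e-11.
Partial sum through k=3: 336.454.
Order-4 term: −1/1209600 · (8.33581e-10 − 1.94055e-09) = 9.15153e-16.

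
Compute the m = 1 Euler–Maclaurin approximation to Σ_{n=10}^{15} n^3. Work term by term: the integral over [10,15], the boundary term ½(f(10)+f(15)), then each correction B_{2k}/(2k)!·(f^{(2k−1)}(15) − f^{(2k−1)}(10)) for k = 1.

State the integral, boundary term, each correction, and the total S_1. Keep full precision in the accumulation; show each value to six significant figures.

S_1 ≈ 12375.0

∫_10^15 x^3 dx evaluates to 10156.2.
Endpoint term: (f(10) + f(15))/2 = (1000.00 + 3375.00)/2 = 2187.50.
So far: 12343.8.
Correction k=1: B_{2}/2! · (f^{(1)}(15) − f^{(1)}(10)) = 1/12 · (675.000 − 300.000) = 31.2500.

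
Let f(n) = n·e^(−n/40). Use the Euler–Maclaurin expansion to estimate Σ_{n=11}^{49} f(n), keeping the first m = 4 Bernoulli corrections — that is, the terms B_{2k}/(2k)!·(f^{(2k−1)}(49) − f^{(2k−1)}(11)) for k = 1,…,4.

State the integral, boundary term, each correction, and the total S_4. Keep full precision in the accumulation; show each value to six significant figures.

∫_11^49 x·e^(−x/40) dx evaluates to 503.750.
Endpoint term: (f(11) + f(49))/2 = (8.35529 + 14.3941)/2 = 11.3747.
Running total after boundary: 515.124.
k=1: B_{2}/(2)! × [f^{(1)}(49) − f^{(1)}(11)] = 1/12 × (-0.0660955 − 0.550690) = -0.0513988.
Running total after k=1: 515.073.
k=2: B_{4}/(4)! × [f^{(3)}(49) − f^{(3)}(11)] = −1/720 × (0.000325887 − 0.00129365) = 1.34411e-06.
Running total after k=2: 515.073.
k=3: B_{6}/(6)! × [f^{(5)}(49) − f^{(5)}(11)] = 1/30240 × (4.33178e-07 − 1.40194e-06) = -3.20359e-11.
Running total after k=3: 515.073.
k=4: B_{8}/(8)! × [f^{(7)}(49) − f^{(7)}(11)] = −1/1209600 × (4.14173e-10 − 1.24710e-09) = 6.88598e-16.

S_4 ≈ 515.073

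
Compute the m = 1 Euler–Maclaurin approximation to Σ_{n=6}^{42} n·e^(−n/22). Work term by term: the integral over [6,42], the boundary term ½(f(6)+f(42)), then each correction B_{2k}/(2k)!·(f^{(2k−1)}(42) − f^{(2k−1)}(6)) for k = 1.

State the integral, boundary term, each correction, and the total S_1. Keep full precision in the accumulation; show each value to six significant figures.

∫_6^42 x·e^(−x/22) dx evaluates to 260.274.
Boundary: ½(f(6) + f(42)) = ½(4.56780 + 6.22503) = 5.39642.
Running total after boundary: 265.671.
Order-1 term: 1/12 · (-0.134741 − 0.553673) = -0.0573678.

S_1 ≈ 265.613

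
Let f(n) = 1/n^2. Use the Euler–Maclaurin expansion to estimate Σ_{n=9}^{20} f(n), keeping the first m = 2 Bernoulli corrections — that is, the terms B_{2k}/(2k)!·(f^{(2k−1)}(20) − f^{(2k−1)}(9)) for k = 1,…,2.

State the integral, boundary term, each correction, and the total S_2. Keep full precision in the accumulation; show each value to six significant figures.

The integral term ∫_9^20 1/x^2 dx = 0.0611111.
½[f(9) + f(20)] = ½[0.0123457 + 0.00250000] = 0.00742284.
Integral + boundary = 0.0685340.
Order-1 term: 1/12 · (-0.000250000 − (-0.00274348)) = 0.000207790.
Running total after k=1: 0.0687417.
Order-2 term: −1/720 · (-7.50000e-06 − (-0.000406442)) = -5.54086e-07.

S_2 ≈ 0.0687412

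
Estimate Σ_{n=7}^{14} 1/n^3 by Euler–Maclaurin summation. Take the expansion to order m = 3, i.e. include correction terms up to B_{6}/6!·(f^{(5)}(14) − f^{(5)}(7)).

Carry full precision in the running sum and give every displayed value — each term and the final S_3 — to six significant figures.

S_3 ≈ 0.00938994

Integral: ∫_7^14 1/x^3 dx = 0.00765306.
Endpoint term: (f(7) + f(14))/2 = (0.00291545 + 0.000364431)/2 = 0.00163994.
Running total after boundary: 0.00929300.
Correction k=1: B_{2}/2! · (f^{(1)}(14) − f^{(1)}(7)) = 1/12 · (-7.80925e-05 − (-0.00124948)) = 9.76156e-05.
After k=1: 0.00939062.
Correction k=2: B_{4}/4! · (f^{(3)}(14) − f^{(3)}(7)) = −1/720 · (-7.96862e-06 − (-0.000509992)) = -6.97254e-07.
After k=2: 0.00938992.
Correction k=3: B_{6}/6! · (f^{(5)}(14) − f^{(5)}(7)) = 1/30240 · (-1.70756e-06 − (-0.000437136)) = 1.43991e-08.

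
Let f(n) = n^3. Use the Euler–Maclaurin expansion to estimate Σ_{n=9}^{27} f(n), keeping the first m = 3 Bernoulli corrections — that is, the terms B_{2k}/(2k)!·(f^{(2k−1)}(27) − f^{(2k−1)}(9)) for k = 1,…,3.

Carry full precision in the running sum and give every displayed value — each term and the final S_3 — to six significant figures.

The integral term ∫_9^27 x^3 dx = 131220.
Boundary: ½(f(9) + f(27)) = ½(729.000 + 19683.0) = 10206.0.
Integral + boundary = 141426.
Correction k=1: B_{2}/2! · (f^{(1)}(27) − f^{(1)}(9)) = 1/12 · (2187.00 − 243.000) = 162.000.
Partial sum through k=1: 141588.
Correction k=2: B_{4}/4! · (f^{(3)}(27) − f^{(3)}(9)) = −1/720 · (6.00000 − 6.00000) = 0.00000.
Partial sum through k=2: 141588.
Correction k=3: B_{6}/6! · (f^{(5)}(27) − f^{(5)}(9)) = 1/30240 · (0.00000 − 0.00000) = 0.00000.

S_3 ≈ 141588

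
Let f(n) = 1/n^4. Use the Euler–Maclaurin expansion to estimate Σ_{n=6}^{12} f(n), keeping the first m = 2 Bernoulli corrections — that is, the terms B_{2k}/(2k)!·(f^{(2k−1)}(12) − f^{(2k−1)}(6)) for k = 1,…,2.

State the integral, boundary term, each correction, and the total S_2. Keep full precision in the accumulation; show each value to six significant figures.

S_2 ≈ 0.00180116

∫_6^12 1/x^4 dx evaluates to 0.00135031.
½[f(6) + f(12)] = ½[0.000771605 + 4.82253e-05] = 0.000409915.
So far: 0.00176022.
Order-1 term: 1/12 · (-1.60751e-05 − (-0.000514403)) = 4.15273e-05.
After k=1: 0.00180175.
Order-2 term: −1/720 · (-3.34898e-06 − (-0.000428669)) = -5.90723e-07.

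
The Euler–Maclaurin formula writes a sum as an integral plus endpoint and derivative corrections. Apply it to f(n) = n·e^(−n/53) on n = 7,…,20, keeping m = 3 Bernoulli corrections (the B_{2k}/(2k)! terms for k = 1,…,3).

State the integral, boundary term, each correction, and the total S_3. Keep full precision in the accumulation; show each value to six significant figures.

S_3 ≈ 143.592

Integral: ∫_7^20 x·e^(−x/53) dx = 133.696.
Boundary: ½(f(7) + f(20)) = ½(6.13392 + 13.7134) = 9.92366.
Integral + boundary = 143.620.
Correction k=1: B_{2}/2! · (f^{(1)}(20) − f^{(1)}(7)) = 1/12 · (0.426927 − 0.760540) = -0.0278011.
After k=1: 143.592.
Correction k=2: B_{4}/4! · (f^{(3)}(20) − f^{(3)}(7)) = −1/720 · (0.000640181 − 0.000894657) = 3.53439e-07.
After k=2: 143.592.
Correction k=3: B_{6}/6! · (f^{(5)}(20) − f^{(5)}(7)) = 1/30240 · (4.01700e-07 − 5.40606e-07) = -4.59344e-12.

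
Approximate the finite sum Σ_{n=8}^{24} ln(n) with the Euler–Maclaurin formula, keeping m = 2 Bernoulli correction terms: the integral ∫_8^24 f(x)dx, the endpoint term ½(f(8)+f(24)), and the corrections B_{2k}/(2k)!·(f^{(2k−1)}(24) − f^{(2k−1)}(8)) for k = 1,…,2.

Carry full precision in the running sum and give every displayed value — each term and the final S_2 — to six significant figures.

Integral: ∫_8^24 ln(x) dx = 43.6378.
Boundary: ½(f(8) + f(24)) = ½(2.07944 + 3.17805) = 2.62875.
Integral + boundary = 46.2665.
Order-1 term: 1/12 · (0.0416667 − 0.125000) = -0.00694444.
After k=1: 46.2596.
Order-2 term: −1/720 · (0.000144676 − 0.00390625) = 5.22441e-06.

S_2 ≈ 46.2596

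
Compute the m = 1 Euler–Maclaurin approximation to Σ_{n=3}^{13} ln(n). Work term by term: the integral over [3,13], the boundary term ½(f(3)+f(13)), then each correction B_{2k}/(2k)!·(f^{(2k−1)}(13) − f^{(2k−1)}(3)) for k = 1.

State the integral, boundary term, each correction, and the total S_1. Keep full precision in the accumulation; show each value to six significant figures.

Integral: ∫_3^13 ln(x) dx = 20.0485.
Boundary: ½(f(3) + f(13)) = ½(1.09861 + 2.56495) = 1.83178.
So far: 21.8803.
Order-1 term: 1/12 · (0.0769231 − 0.333333) = -0.0213675.

S_1 ≈ 21.8589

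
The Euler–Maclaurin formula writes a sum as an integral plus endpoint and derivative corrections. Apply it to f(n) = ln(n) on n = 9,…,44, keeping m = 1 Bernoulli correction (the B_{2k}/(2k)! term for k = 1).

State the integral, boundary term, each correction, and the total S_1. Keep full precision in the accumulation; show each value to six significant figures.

∫_9^44 ln(x) dx evaluates to 111.729.
Boundary: ½(f(9) + f(44)) = ½(2.19722 + 3.78419) = 2.99071.
So far: 114.720.
Order-1 term: 1/12 · (0.0227273 − 0.111111) = -0.00736532.

S_1 ≈ 114.713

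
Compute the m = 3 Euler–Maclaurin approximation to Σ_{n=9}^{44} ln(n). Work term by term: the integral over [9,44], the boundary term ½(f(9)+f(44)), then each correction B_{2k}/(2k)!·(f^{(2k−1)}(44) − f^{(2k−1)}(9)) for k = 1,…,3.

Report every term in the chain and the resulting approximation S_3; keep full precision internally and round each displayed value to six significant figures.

∫_9^44 ln(x) dx evaluates to 111.729.
½[f(9) + f(44)] = ½[2.19722 + 3.78419] = 2.99071.
Running total after boundary: 114.720.
k=1: B_{2}/(2)! × [f^{(1)}(44) − f^{(1)}(9)] = 1/12 × (0.0227273 − 0.111111) = -0.00736532.
Running total after k=1: 114.713.
k=2: B_{4}/(4)! × [f^{(3)}(44) − f^{(3)}(9)] = −1/720 × (2.34786e-05 − 0.00274348) = 3.77779e-06.
Running total after k=2: 114.713.
k=3: B_{6}/(6)! × [f^{(5)}(44) − f^{(5)}(9)] = 1/30240 × (1.45528e-07 − 0.000406442) = -1.34357e-08.

S_3 ≈ 114.713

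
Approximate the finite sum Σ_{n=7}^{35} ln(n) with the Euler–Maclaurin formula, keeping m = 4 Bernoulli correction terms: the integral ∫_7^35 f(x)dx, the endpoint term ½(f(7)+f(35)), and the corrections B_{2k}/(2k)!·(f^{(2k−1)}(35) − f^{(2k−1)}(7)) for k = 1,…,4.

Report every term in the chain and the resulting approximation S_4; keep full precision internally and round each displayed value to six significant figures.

The integral term ∫_7^35 ln(x) dx = 82.8158.
Endpoint term: (f(7) + f(35))/2 = (1.94591 + 3.55535)/2 = 2.75063.
Integral + boundary = 85.5664.
Correction k=1: B_{2}/2! · (f^{(1)}(35) − f^{(1)}(7)) = 1/12 · (0.0285714 − 0.142857) = -0.00952381.
Partial sum through k=1: 85.5569.
Correction k=2: B_{4}/4! · (f^{(3)}(35) − f^{(3)}(7)) = −1/720 · (4.66472e-05 − 0.00583090) = 8.03369e-06.
Partial sum through k=2: 85.5569.
Correction k=3: B_{6}/6! · (f^{(5)}(35) − f^{(5)}(7)) = 1/30240 · (4.56952e-07 − 0.00142798) = -4.72063e-08.
Partial sum through k=3: 85.5569.
Correction k=4: B_{8}/8! · (f^{(7)}(35) − f^{(7)}(7)) = −1/1209600 · (1.11907e-08 − 0.000874271) = 7.22768e-10.

S_4 ≈ 85.5569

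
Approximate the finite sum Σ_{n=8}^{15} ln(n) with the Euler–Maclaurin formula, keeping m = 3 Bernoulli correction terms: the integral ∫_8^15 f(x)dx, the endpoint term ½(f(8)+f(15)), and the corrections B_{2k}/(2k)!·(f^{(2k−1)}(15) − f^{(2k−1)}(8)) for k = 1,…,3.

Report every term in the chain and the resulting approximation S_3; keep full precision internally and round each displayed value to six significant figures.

S_3 ≈ 19.3741

Integral: ∫_8^15 ln(x) dx = 16.9852.
½[f(8) + f(15)] = ½[2.07944 + 2.70805] = 2.39375.
Running total after boundary: 19.3790.
k=1: B_{2}/(2)! × [f^{(1)}(15) − f^{(1)}(8)] = 1/12 × (0.0666667 − 0.125000) = -0.00486111.
After k=1: 19.3741.
k=2: B_{4}/(4)! × [f^{(3)}(15) − f^{(3)}(8)] = −1/720 × (0.000592593 − 0.00390625) = 4.60230e-06.
After k=2: 19.3741.
k=3: B_{6}/(6)! × [f^{(5)}(15) − f^{(5)}(8)] = 1/30240 × (3.16049e-05 − 0.000732422) = -2.31752e-08.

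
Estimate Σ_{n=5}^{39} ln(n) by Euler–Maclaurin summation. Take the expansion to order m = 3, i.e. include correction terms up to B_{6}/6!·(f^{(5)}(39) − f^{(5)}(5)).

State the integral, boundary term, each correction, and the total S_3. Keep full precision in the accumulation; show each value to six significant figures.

Integral: ∫_5^39 ln(x) dx = 100.832.
½[f(5) + f(39)] = ½[1.60944 + 3.66356] = 2.63650.
So far: 103.468.
k=1: B_{2}/(2)! × [f^{(1)}(39) − f^{(1)}(5)] = 1/12 × (0.0256410 − 0.200000) = -0.0145299.
Partial sum through k=1: 103.454.
k=2: B_{4}/(4)! × [f^{(3)}(39) − f^{(3)}(5)] = −1/720 × (3.37160e-05 − 0.0160000) = 2.21754e-05.
Partial sum through k=2: 103.454.
k=3: B_{6}/(6)! × [f^{(5)}(39) − f^{(5)}(5)] = 1/30240 × (2.66004e-07 − 0.00768000) = -2.53959e-07.

S_3 ≈ 103.454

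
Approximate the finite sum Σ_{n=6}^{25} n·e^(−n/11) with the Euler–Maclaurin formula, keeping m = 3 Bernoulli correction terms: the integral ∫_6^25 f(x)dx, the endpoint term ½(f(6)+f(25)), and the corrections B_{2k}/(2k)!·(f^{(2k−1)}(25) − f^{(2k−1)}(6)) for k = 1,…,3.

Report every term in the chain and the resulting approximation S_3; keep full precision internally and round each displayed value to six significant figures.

The integral term ∫_6^25 x·e^(−x/11) dx = 67.5809.
½[f(6) + f(25)] = ½[3.47747 + 2.57577] = 3.02662.
Integral + boundary = 70.6076.
Correction k=1: B_{2}/2! · (f^{(1)}(25) − f^{(1)}(6)) = 1/12 · (-0.131130 − 0.263445) = -0.0328812.
Running total after k=1: 70.5747.
Correction k=2: B_{4}/4! · (f^{(3)}(25) − f^{(3)}(6)) = −1/720 · (0.000619269 − 0.0117570) = 1.54691e-05.
Running total after k=2: 70.5747.
Correction k=3: B_{6}/6! · (f^{(5)}(25) − f^{(5)}(6)) = 1/30240 · (1.91922e-05 − 0.000176338) = -5.19660e-09.

S_3 ≈ 70.5747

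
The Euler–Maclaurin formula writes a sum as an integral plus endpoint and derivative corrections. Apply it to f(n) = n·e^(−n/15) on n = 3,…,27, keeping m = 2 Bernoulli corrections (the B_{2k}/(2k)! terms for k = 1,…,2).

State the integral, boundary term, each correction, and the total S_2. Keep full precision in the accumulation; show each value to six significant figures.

S_2 ≈ 120.313

∫_3^27 x·e^(−x/15) dx evaluates to 116.919.
½[f(3) + f(27)] = ½[2.45619 + 4.46307] = 3.45963.
So far: 120.379.
k=1: B_{2}/(2)! × [f^{(1)}(27) − f^{(1)}(3)] = 1/12 × (-0.132239 − 0.654985) = -0.0656020.
Running total after k=1: 120.313.
k=2: B_{4}/(4)! × [f^{(3)}(27) − f^{(3)}(3)] = −1/720 × (0.000881594 − 0.0101886) = 1.29265e-05.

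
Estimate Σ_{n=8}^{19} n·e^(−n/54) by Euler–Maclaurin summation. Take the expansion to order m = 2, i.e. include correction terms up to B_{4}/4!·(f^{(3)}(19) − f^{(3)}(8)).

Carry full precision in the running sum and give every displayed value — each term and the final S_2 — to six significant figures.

∫_8^19 x·e^(−x/54) dx evaluates to 114.251.
Endpoint term: (f(8) + f(19))/2 = (6.89843 + 13.3643)/2 = 10.1314.
Integral + boundary = 124.382.
k=1: B_{2}/(2)! × [f^{(1)}(19) − f^{(1)}(8)] = 1/12 × (0.455897 − 0.734555) = -0.0232215.
Partial sum through k=1: 124.359.
k=2: B_{4}/(4)! × [f^{(3)}(19) − f^{(3)}(8)] = −1/720 × (0.000638774 − 0.000843334) = 2.84110e-07.

S_2 ≈ 124.359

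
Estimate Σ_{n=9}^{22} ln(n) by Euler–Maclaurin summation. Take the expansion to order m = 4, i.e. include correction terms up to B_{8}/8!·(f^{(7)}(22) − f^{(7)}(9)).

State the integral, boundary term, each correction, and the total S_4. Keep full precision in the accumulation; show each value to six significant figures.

S_4 ≈ 37.8666

The integral term ∫_9^22 ln(x) dx = 35.2279.
Endpoint term: (f(9) + f(22))/2 = (2.19722 + 3.09104)/2 = 2.64413.
So far: 37.8720.
Order-1 term: 1/12 · (0.0454545 − 0.111111) = -0.00547138.
After k=1: 37.8666.
Order-2 term: −1/720 · (0.000187829 − 0.00274348) = 3.54952e-06.
After k=2: 37.8666.
Order-3 term: 1/30240 · (4.65691e-06 − 0.000406442) = -1.32865e-08.
After k=3: 37.8666.
Order-4 term: −1/1209600 · (2.88651e-07 − 0.000150534) = 1.24211e-10.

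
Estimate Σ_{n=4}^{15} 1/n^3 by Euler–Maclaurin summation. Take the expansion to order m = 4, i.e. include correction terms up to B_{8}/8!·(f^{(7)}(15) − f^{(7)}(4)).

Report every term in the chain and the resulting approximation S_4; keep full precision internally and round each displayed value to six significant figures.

The integral term ∫_4^15 1/x^3 dx = 0.0290278.
½[f(4) + f(15)] = ½[0.0156250 + 0.000296296] = 0.00796065.
So far: 0.0369884.
k=1: B_{2}/(2)! × [f^{(1)}(15) − f^{(1)}(4)] = 1/12 × (-5.92593e-05 − (-0.0117188)) = 0.000971624.
Partial sum through k=1: 0.0379601.
k=2: B_{4}/(4)! × [f^{(3)}(15) − f^{(3)}(4)] = −1/720 × (-5.26749e-06 − (-0.0146484)) = -2.03377e-05.
Partial sum through k=2: 0.0379397.
k=3: B_{6}/(6)! × [f^{(5)}(15) − f^{(5)}(4)] = 1/30240 × (-9.83265e-07 − (-0.0384521)) = 1.27153e-06.
Partial sum through k=3: 0.0379410.
k=4: B_{8}/(8)! × [f^{(7)}(15) − f^{(7)}(4)] = −1/1209600 × (-3.14645e-07 − (-0.173035)) = -1.43051e-07.

S_4 ≈ 0.0379408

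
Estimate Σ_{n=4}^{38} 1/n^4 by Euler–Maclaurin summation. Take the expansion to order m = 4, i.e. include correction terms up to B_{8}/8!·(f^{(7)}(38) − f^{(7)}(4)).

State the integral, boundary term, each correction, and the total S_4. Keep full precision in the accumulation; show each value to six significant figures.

Integral: ∫_4^38 1/x^4 dx = 0.00520226.
½[f(4) + f(38)] = ½[0.00390625 + 4.79585e-07] = 0.00195336.
Running total after boundary: 0.00715562.
k=1: B_{2}/(2)! × [f^{(1)}(38) − f^{(1)}(4)] = 1/12 × (-5.04826e-08 − (-0.00390625)) = 0.000325517.
After k=1: 0.00748114.
k=2: B_{4}/(4)! × [f^{(3)}(38) − f^{(3)}(4)] = −1/720 × (-1.04881e-09 − (-0.00732422)) = -1.01725e-05.
After k=2: 0.00747097.
k=3: B_{6}/(6)! × [f^{(5)}(38) − f^{(5)}(4)] = 1/30240 × (-4.06740e-11 − (-0.0256348)) = 8.47711e-07.
After k=3: 0.00747182.
k=4: B_{8}/(8)! × [f^{(7)}(38) − f^{(7)}(4)] = −1/1209600 × (-2.53508e-12 − (-0.144196)) = -1.19209e-07.

S_4 ≈ 0.00747170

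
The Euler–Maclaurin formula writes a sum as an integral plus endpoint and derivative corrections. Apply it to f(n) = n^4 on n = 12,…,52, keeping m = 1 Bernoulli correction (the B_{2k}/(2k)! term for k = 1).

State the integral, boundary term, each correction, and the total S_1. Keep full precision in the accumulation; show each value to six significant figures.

S_1 ≈ 7.97035e+07

∫_12^52 x^4 dx evaluates to 7.59910e+07.
Boundary: ½(f(12) + f(52)) = ½(20736.0 + 7.31162e+06) = 3.66618e+06.
Integral + boundary = 7.96572e+07.
Order-1 term: 1/12 · (562432 − 6912.00) = 46293.3.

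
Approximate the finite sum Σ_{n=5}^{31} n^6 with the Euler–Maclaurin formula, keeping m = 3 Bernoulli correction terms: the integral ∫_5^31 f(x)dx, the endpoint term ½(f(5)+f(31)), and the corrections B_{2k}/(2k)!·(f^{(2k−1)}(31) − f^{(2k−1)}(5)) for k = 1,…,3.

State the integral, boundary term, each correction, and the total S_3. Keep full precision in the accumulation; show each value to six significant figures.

The integral term ∫_5^31 x^6 dx = 3.93036e+09.
½[f(5) + f(31)] = ½[15625.0 + 8.87504e+08] = 4.43760e+08.
Running total after boundary: 4.37412e+09.
Order-1 term: 1/12 · (1.71775e+08 − 18750.0) = 1.43130e+07.
Partial sum through k=1: 4.38843e+09.
Order-2 term: −1/720 · (3.57492e+06 − 15000.0) = -4944.33.
Partial sum through k=2: 4.38843e+09.
Order-3 term: 1/30240 · (22320.0 − 3600.00) = 0.619048.

S_3 ≈ 4.38843e+09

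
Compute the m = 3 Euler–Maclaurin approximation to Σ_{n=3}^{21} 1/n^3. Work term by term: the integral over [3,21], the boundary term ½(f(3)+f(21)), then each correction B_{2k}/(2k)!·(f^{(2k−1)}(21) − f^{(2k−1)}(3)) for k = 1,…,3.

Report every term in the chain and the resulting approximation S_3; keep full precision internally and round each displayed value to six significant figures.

Integral: ∫_3^21 1/x^3 dx = 0.0544218.
Endpoint term: (f(3) + f(21))/2 = (0.0370370 + 0.000107980)/2 = 0.0185725.
So far: 0.0729943.
k=1: B_{2}/(2)! × [f^{(1)}(21) − f^{(1)}(3)] = 1/12 × (-1.54257e-05 − (-0.0370370)) = 0.00308513.
After k=1: 0.0760794.
k=2: B_{4}/(4)! × [f^{(3)}(21) − f^{(3)}(3)] = −1/720 × (-6.99577e-07 − (-0.0823045)) = -0.000114311.
After k=2: 0.0759651.
k=3: B_{6}/(6)! × [f^{(5)}(21) − f^{(5)}(3)] = 1/30240 × (-6.66264e-08 − (-0.384088)) = 1.27013e-05.

S_3 ≈ 0.0759778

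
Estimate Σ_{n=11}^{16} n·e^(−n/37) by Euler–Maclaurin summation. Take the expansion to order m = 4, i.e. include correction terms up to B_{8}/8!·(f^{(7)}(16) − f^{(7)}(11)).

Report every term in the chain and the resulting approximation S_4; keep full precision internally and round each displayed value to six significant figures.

The integral term ∫_11^16 x·e^(−x/37) dx = 46.7047.
Endpoint term: (f(11) + f(16))/2 = (8.17105 + 10.3829)/2 = 9.27696.
Integral + boundary = 55.9817.
Correction k=1: B_{2}/2! · (f^{(1)}(16) − f^{(1)}(11)) = 1/12 · (0.368311 − 0.521984) = -0.0128061.
Partial sum through k=1: 55.9689.
Correction k=2: B_{4}/4! · (f^{(3)}(16) − f^{(3)}(11)) = −1/720 · (0.00121707 − 0.00146649) = 3.46423e-07.
Partial sum through k=2: 55.9689.
Correction k=3: B_{6}/6! · (f^{(5)}(16) − f^{(5)}(11)) = 1/30240 · (1.58152e-06 − 1.86391e-06) = -9.33841e-12.
Partial sum through k=3: 55.9689.
Correction k=4: B_{8}/8! · (f^{(7)}(16) − f^{(7)}(11)) = −1/1209600 · (1.66108e-09 − 1.94055e-09) = 2.31042e-16.

S_4 ≈ 55.9689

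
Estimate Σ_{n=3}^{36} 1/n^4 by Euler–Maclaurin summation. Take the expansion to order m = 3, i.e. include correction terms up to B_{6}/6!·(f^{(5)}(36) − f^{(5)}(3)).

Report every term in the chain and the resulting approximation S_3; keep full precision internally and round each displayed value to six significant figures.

S_3 ≈ 0.0198185

∫_3^36 1/x^4 dx evaluates to 0.0123385.
½[f(3) + f(36)] = ½[0.0123457 + 5.95374e-07] = 0.00617314.
Integral + boundary = 0.0185117.
Correction k=1: B_{2}/2! · (f^{(1)}(36) − f^{(1)}(3)) = 1/12 · (-6.61527e-08 − (-0.0164609)) = 0.00137174.
Partial sum through k=1: 0.0198834.
Correction k=2: B_{4}/4! · (f^{(3)}(36) − f^{(3)}(3)) = −1/720 · (-1.53131e-09 − (-0.0548697)) = -7.62079e-05.
Partial sum through k=2: 0.0198072.
Correction k=3: B_{6}/6! · (f^{(5)}(36) − f^{(5)}(3)) = 1/30240 · (-6.61678e-11 − (-0.341411)) = 1.12901e-05.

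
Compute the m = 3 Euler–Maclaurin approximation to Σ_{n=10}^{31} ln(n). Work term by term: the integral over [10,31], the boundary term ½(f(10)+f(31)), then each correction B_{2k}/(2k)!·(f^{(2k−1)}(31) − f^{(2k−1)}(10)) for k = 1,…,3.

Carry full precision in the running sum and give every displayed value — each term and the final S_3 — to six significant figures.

The integral term ∫_10^31 ln(x) dx = 62.4278.
Boundary: ½(f(10) + f(31)) = ½(2.30259 + 3.43399) = 2.86829.
Integral + boundary = 65.2960.
Order-1 term: 1/12 · (0.0322581 − 0.100000) = -0.00564516.
After k=1: 65.2904.
Order-2 term: −1/720 · (6.71344e-05 − 0.00200000) = 2.68454e-06.
After k=2: 65.2904.
Order-3 term: 1/30240 · (8.38306e-07 − 0.000240000) = -7.90879e-09.

S_3 ≈ 65.2904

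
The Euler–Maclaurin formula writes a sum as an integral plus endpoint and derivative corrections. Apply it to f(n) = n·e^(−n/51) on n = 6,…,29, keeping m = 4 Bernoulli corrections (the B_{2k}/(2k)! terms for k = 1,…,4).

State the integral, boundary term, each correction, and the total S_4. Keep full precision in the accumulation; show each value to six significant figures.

S_4 ≈ 284.672

∫_6^29 x·e^(−x/51) dx evaluates to 273.838.
½[f(6) + f(29)] = ½[5.33406 + 16.4228] = 10.8784.
Running total after boundary: 284.717.
k=1: B_{2}/(2)! × [f^{(1)}(29) − f^{(1)}(6)] = 1/12 × (0.244287 − 0.784420) = -0.0450111.
Partial sum through k=1: 284.672.
k=2: B_{4}/(4)! × [f^{(3)}(29) − f^{(3)}(6)] = −1/720 × (0.000529370 − 0.000985175) = 6.33062e-07.
Partial sum through k=2: 284.672.
k=3: B_{6}/(6)! × [f^{(5)}(29) − f^{(5)}(6)] = 1/30240 × (3.70942e-07 − 6.41586e-07) = -8.94988e-12.
Partial sum through k=3: 284.672.
k=4: B_{8}/(8)! × [f^{(7)}(29) − f^{(7)}(6)] = −1/1209600 × (2.06981e-10 − 3.47714e-10) = 1.16347e-16.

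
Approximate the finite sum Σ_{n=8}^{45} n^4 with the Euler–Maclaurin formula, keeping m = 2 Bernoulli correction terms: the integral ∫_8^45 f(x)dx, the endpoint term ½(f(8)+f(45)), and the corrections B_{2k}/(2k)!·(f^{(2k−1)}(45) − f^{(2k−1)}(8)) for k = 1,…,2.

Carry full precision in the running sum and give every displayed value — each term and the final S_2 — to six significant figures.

S_2 ≈ 3.89816e+07

The integral term ∫_8^45 x^4 dx = 3.68991e+07.
Boundary: ½(f(8) + f(45)) = ½(4096.00 + 4.10062e+06) = 2.05236e+06.
Integral + boundary = 3.89514e+07.
k=1: B_{2}/(2)! × [f^{(1)}(45) − f^{(1)}(8)] = 1/12 × (364500 − 2048.00) = 30204.3.
Running total after k=1: 3.89816e+07.
k=2: B_{4}/(4)! × [f^{(3)}(45) − f^{(3)}(8)] = −1/720 × (1080.00 − 192.000) = -1.23333.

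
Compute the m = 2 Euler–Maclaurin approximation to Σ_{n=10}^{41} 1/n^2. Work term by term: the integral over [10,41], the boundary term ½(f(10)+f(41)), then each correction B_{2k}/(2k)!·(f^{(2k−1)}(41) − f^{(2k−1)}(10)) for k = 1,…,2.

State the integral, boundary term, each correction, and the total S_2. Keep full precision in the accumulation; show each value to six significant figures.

S_2 ≈ 0.0810711

∫_10^41 1/x^2 dx evaluates to 0.0756098.
Boundary: ½(f(10) + f(41)) = ½(0.0100000 + 0.000594884) = 0.00529744.
Integral + boundary = 0.0809072.
Correction k=1: B_{2}/2! · (f^{(1)}(41) − f^{(1)}(10)) = 1/12 · (-2.90187e-05 − (-0.00200000)) = 0.000164248.
After k=1: 0.0810714.
Correction k=2: B_{4}/4! · (f^{(3)}(41) − f^{(3)}(10)) = −1/720 · (-2.07153e-07 − (-0.000240000)) = -3.33046e-07.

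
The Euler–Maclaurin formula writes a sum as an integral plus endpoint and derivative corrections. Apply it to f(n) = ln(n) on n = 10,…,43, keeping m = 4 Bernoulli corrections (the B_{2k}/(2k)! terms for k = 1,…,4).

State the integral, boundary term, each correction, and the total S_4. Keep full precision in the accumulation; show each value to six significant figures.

The integral term ∫_10^43 ln(x) dx = 105.706.
Boundary: ½(f(10) + f(43)) = ½(2.30259 + 3.76120) = 3.03189.
So far: 108.738.
Order-1 term: 1/12 · (0.0232558 − 0.100000) = -0.00639535.
Running total after k=1: 108.731.
Order-2 term: −1/720 · (2.51550e-05 − 0.00200000) = 2.74284e-06.
Running total after k=2: 108.731.
Order-3 term: 1/30240 · (1.63256e-07 − 0.000240000) = -7.93111e-09.
Running total after k=3: 108.731.
Order-4 term: −1/1209600 · (2.64883e-09 − 7.20000e-05) = 5.95216e-11.

S_4 ≈ 108.731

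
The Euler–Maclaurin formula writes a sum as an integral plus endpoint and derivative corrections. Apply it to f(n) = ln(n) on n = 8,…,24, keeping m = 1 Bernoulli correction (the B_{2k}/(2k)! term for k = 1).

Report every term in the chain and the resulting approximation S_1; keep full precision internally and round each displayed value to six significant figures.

Integral: ∫_8^24 ln(x) dx = 43.6378.
Boundary: ½(f(8) + f(24)) = ½(2.07944 + 3.17805) = 2.62875.
Integral + boundary = 46.2665.
k=1: B_{2}/(2)! × [f^{(1)}(24) − f^{(1)}(8)] = 1/12 × (0.0416667 − 0.125000) = -0.00694444.

S_1 ≈ 46.2596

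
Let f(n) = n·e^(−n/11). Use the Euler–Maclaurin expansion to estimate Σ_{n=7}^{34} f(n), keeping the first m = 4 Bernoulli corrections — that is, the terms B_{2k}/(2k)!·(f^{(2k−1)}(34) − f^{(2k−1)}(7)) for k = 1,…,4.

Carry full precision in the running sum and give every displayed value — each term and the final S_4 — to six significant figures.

Integral: ∫_7^34 x·e^(−x/11) dx = 82.2812.
½[f(7) + f(34)] = ½[3.70449 + 1.54566] = 2.62508.
Running total after boundary: 84.9063.
Order-1 term: 1/12 · (-0.0950540 − 0.192441) = -0.0239579.
After k=1: 84.8824.
Order-2 term: −1/720 · (-3.41552e-05 − 0.0103378) = 1.44054e-05.
After k=2: 84.8824.
Order-3 term: 1/30240 · (5.92777e-06 − 0.000157728) = -5.01985e-09.
After k=3: 84.8824.
Order-4 term: −1/1209600 · (1.00312e-07 − 1.90099e-06) = 1.48866e-12.

S_4 ≈ 84.8824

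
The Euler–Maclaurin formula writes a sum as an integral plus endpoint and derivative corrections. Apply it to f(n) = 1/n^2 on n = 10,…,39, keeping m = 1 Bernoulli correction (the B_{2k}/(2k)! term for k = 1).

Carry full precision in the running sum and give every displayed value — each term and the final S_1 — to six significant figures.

S_1 ≈ 0.0798516

The integral term ∫_10^39 1/x^2 dx = 0.0743590.
Boundary: ½(f(10) + f(39)) = ½(0.0100000 + 0.000657462) = 0.00532873.
So far: 0.0796877.
k=1: B_{2}/(2)! × [f^{(1)}(39) − f^{(1)}(10)] = 1/12 × (-3.37160e-05 − (-0.00200000)) = 0.000163857.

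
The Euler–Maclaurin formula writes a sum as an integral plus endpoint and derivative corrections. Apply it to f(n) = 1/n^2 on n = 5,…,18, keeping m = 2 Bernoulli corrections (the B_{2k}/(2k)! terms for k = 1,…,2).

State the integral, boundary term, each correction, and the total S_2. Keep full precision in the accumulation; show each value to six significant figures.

The integral term ∫_5^18 1/x^2 dx = 0.144444.
Boundary: ½(f(5) + f(18)) = ½(0.0400000 + 0.00308642) = 0.0215432.
Running total after boundary: 0.165988.
k=1: B_{2}/(2)! × [f^{(1)}(18) − f^{(1)}(5)] = 1/12 × (-0.000342936 − (-0.0160000)) = 0.00130476.
Partial sum through k=1: 0.167292.
k=2: B_{4}/(4)! × [f^{(3)}(18) − f^{(3)}(5)] = −1/720 × (-1.27013e-05 − (-0.00768000)) = -1.06490e-05.

S_2 ≈ 0.167282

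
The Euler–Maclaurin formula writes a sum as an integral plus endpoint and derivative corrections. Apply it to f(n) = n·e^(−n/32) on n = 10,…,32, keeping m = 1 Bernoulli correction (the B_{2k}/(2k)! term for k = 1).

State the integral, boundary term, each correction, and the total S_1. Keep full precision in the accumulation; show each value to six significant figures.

∫_10^32 x·e^(−x/32) dx evaluates to 229.874.
Boundary: ½(f(10) + f(32)) = ½(7.31616 + 11.7721) = 9.54415.
So far: 239.418.
Order-1 term: 1/12 · (0.00000 − 0.502986) = -0.0419155.

S_1 ≈ 239.377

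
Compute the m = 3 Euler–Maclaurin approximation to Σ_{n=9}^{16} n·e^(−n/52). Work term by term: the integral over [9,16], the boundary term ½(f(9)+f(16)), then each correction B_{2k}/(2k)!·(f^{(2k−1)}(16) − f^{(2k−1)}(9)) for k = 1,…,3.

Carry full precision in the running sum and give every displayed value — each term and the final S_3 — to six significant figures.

∫_9^16 x·e^(−x/52) dx evaluates to 68.4230.
Boundary: ½(f(9) + f(16)) = ½(7.56966 + 11.7623) = 9.66596.
Running total after boundary: 78.0890.
Correction k=1: B_{2}/2! · (f^{(1)}(16) − f^{(1)}(9)) = 1/12 · (0.508944 − 0.695503) = -0.0155465.
Running total after k=1: 78.0734.
Correction k=2: B_{4}/4! · (f^{(3)}(16) − f^{(3)}(9)) = −1/720 · (0.000731963 − 0.000879308) = 2.04646e-07.
Running total after k=2: 78.0734.
Correction k=3: B_{6}/6! · (f^{(5)}(16) − f^{(5)}(9)) = 1/30240 · (4.71785e-07 − 5.55253e-07) = -2.76018e-12.

S_3 ≈ 78.0734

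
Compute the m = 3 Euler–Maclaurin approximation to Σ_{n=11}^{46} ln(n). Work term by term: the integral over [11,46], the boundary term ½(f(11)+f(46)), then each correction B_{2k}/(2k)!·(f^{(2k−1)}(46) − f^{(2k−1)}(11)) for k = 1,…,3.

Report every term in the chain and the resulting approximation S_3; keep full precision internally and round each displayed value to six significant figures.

S_3 ≈ 117.848

Integral: ∫_11^46 ln(x) dx = 114.741.
½[f(11) + f(46)] = ½[2.39790 + 3.82864] = 3.11327.
Running total after boundary: 117.854.
Order-1 term: 1/12 · (0.0217391 − 0.0909091) = -0.00576416.
After k=1: 117.848.
Order-2 term: −1/720 · (2.05474e-05 − 0.00150263) = 2.05845e-06.
After k=2: 117.848.
Order-3 term: 1/30240 · (1.16526e-07 − 0.000149021) = -4.92409e-09.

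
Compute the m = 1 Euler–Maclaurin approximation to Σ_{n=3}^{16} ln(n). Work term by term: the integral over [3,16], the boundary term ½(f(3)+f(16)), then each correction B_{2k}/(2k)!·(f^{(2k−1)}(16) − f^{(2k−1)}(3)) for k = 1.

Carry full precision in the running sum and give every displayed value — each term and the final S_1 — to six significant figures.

S_1 ≈ 29.9786

The integral term ∫_3^16 ln(x) dx = 28.0656.
Boundary: ½(f(3) + f(16)) = ½(1.09861 + 2.77259) = 1.93560.
So far: 30.0012.
Correction k=1: B_{2}/2! · (f^{(1)}(16) − f^{(1)}(3)) = 1/12 · (0.0625000 − 0.333333) = -0.0225694.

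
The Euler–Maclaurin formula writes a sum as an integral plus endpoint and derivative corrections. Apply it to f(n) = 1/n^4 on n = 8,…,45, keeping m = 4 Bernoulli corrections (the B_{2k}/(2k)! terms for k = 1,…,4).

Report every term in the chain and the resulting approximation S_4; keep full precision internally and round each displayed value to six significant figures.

Integral: ∫_8^45 1/x^4 dx = 0.000647384.
Boundary: ½(f(8) + f(45)) = ½(0.000244141 + 2.43865e-07) = 0.000122192.
So far: 0.000769576.
Correction k=1: B_{2}/2! · (f^{(1)}(45) − f^{(1)}(8)) = 1/12 · (-2.16769e-08 − (-0.000122070)) = 1.01707e-05.
Running total after k=1: 0.000779747.
Correction k=2: B_{4}/4! · (f^{(3)}(45) − f^{(3)}(8)) = −1/720 · (-3.21139e-10 − (-5.72205e-05)) = -7.94724e-08.
Running total after k=2: 0.000779667.
Correction k=3: B_{6}/6! · (f^{(5)}(45) − f^{(5)}(8)) = 1/30240 · (-8.88089e-12 − (-5.00679e-05)) = 1.65568e-09.
Running total after k=3: 0.000779669.
Correction k=4: B_{8}/8! · (f^{(7)}(45) − f^{(7)}(8)) = −1/1209600 · (-3.94706e-13 − (-7.04080e-05)) = -5.82077e-11.

S_4 ≈ 0.000779669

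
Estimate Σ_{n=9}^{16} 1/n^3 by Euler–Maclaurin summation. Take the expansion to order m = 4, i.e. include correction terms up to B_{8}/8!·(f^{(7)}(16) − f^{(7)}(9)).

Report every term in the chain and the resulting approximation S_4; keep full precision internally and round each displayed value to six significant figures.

S_4 ≈ 0.00506180

Integral: ∫_9^16 1/x^3 dx = 0.00421971.
½[f(9) + f(16)] = ½[0.00137174 + 0.000244141] = 0.000807941.
So far: 0.00502766.
Order-1 term: 1/12 · (-4.57764e-05 − (-0.000457247)) = 3.42893e-05.
After k=1: 0.00506195.
Order-2 term: −1/720 · (-3.57628e-06 − (-0.000112901)) = -1.51839e-07.
After k=2: 0.00506179.
Order-3 term: 1/30240 · (-5.86733e-07 − (-5.85410e-05)) = 1.91648e-09.
After k=3: 0.00506180.
Order-4 term: −1/1209600 · (-1.65019e-07 − (-5.20365e-05)) = -4.28832e-11.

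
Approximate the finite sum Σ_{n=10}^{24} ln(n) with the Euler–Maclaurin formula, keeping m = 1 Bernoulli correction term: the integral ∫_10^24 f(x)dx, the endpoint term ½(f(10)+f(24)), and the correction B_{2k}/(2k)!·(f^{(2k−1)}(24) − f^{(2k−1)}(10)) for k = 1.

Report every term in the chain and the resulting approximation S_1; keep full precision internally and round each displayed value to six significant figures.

∫_10^24 ln(x) dx evaluates to 39.2474.
Endpoint term: (f(10) + f(24))/2 = (2.30259 + 3.17805)/2 = 2.74032.
Integral + boundary = 41.9878.
Order-1 term: 1/12 · (0.0416667 − 0.100000) = -0.00486111.

S_1 ≈ 41.9829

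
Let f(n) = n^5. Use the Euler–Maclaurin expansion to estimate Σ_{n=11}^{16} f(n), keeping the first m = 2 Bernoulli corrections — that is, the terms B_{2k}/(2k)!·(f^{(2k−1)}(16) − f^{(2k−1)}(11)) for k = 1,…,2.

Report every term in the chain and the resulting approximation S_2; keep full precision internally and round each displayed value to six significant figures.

S_2 ≈ 3.12695e+06

∫_11^16 x^5 dx evaluates to 2.50094e+06.
Boundary: ½(f(11) + f(16)) = ½(161051 + 1.04858e+06) = 604814.
Integral + boundary = 3.10576e+06.
k=1: B_{2}/(2)! × [f^{(1)}(16) − f^{(1)}(11)] = 1/12 × (327680 − 73205.0) = 21206.2.
Partial sum through k=1: 3.12696e+06.
k=2: B_{4}/(4)! × [f^{(3)}(16) − f^{(3)}(11)] = −1/720 × (15360.0 − 7260.00) = -11.2500.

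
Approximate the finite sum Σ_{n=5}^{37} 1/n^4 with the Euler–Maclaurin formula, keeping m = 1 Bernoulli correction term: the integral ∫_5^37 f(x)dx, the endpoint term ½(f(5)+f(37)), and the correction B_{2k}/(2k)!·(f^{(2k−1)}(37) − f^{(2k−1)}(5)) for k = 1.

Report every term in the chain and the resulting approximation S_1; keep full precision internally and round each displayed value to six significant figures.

∫_5^37 1/x^4 dx evaluates to 0.00266009.
Boundary: ½(f(5) + f(37)) = ½(0.00160000 + 5.33572e-07) = 0.000800267.
Running total after boundary: 0.00346035.
Order-1 term: 1/12 · (-5.76835e-08 − (-0.00128000)) = 0.000106662.

S_1 ≈ 0.00356701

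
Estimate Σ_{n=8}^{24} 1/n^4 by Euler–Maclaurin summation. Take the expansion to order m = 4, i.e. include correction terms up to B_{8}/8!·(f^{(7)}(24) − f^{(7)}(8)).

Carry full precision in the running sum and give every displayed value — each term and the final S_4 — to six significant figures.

The integral term ∫_8^24 1/x^4 dx = 0.000626929.
½[f(8) + f(24)] = ½[0.000244141 + 3.01408e-06] = 0.000123577.
Integral + boundary = 0.000750506.
Correction k=1: B_{2}/2! · (f^{(1)}(24) − f^{(1)}(8)) = 1/12 · (-5.02347e-07 − (-0.000122070)) = 1.01307e-05.
Partial sum through k=1: 0.000760637.
Correction k=2: B_{4}/4! · (f^{(3)}(24) − f^{(3)}(8)) = −1/720 · (-2.61639e-08 − (-5.72205e-05)) = -7.94365e-08.
Partial sum through k=2: 0.000760558.
Correction k=3: B_{6}/6! · (f^{(5)}(24) − f^{(5)}(8)) = 1/30240 · (-2.54371e-09 − (-5.00679e-05)) = 1.65560e-09.
Partial sum through k=3: 0.000760559.
Correction k=4: B_{8}/8! · (f^{(7)}(24) − f^{(7)}(8)) = −1/1209600 · (-3.97455e-10 − (-7.04080e-05)) = -5.82073e-11.

S_4 ≈ 0.000760559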